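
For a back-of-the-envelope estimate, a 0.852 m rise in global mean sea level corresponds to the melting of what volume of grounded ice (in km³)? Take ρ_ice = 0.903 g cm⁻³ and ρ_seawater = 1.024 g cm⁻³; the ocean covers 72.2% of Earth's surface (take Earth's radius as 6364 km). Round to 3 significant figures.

Required water volume = Δh × A = 0.852 m × 3.67×10^14 m² = 3.131×10^14 m³ = 3.131×10^5 km³.
Ice volume = water volume × ρ_w/ρ_ice = 3.131×10^5 × 1024/903 = 3.55×10^5 km³.

≈ 3.55×10^5 km³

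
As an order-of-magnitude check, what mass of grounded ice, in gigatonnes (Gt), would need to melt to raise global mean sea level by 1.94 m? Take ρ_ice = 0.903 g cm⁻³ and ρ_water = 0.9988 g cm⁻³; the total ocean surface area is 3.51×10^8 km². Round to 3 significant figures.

Required water volume = Δh × A = 1.94 m × 3.51×10^14 m² = 6.809×10^14 m³.
ρ_w = 0.9988 g cm⁻³ = 998.8 kg m⁻³, so the mass of water = 6.809×10^14 m³ × 998.8 kg m⁻³ = 6.801×10^17 kg = 6.80×10^5 Gt (and the same mass of ice, by conservation).

≈ 6.80×10^5 Gt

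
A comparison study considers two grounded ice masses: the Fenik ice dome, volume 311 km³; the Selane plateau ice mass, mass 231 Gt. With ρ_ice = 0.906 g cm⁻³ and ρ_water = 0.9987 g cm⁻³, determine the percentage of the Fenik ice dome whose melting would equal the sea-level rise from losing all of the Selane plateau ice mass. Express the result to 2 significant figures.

≈ 82 %

Equal sea-level rise means equal mass of meltwater, i.e. equal mass of ice lost.
Ice mass of Selane: 2.310×10^14 kg; ice mass of Fenik: 2.818×10^14 kg.
Fraction required = 2.310×10^14 / 2.818×10^14 = 0.820 → 82 %.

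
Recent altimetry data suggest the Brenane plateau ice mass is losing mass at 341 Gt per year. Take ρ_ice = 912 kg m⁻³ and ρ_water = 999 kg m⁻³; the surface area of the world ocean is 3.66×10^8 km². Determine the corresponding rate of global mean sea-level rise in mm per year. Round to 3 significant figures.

≈ 0.933 mm/yr

ρ_w = 999 kg m⁻³. Annual water volume added = 341 Gt / ρ_w = 3.410×10^14 kg / 999 kg m⁻³ = 3.413×10^11 m³.
Δh per year = 3.413×10^11 / 3.66×10^14 = 9.33×10^-4 m = 0.933 mm.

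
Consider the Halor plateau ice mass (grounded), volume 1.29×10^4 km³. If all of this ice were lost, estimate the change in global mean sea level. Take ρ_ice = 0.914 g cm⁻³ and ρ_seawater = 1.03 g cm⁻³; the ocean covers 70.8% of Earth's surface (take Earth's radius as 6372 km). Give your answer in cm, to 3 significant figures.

≈ 3.17 cm

Halor: 1.29×10^4 km³ × (914/1030) = 1.145×10^4 km³ of water.
Spread over 3.61×10^14 m² of ocean, Δh = 1.145×10^13 / 3.61×10^14 = 0.0317 m = 3.17 cm.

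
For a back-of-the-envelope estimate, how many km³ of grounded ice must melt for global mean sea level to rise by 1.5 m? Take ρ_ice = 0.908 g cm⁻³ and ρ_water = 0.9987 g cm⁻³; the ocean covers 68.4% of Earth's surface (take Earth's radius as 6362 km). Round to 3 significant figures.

≈ 5.74×10^5 km³

Required water volume = Δh × A = 1.5 m × 3.48×10^14 m² = 5.218×10^14 m³ = 5.218×10^5 km³.
Ice volume = water volume × ρ_w/ρ_ice = 5.218×10^5 × 998.7/908 = 5.74×10^5 km³.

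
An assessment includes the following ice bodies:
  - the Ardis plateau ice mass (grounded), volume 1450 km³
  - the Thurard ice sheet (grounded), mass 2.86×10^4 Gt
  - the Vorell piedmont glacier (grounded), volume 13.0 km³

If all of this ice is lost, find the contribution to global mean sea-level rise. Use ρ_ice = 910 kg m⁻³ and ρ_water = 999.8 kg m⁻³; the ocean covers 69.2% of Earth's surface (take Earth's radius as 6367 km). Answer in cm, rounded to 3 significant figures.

Ardis: 1450 km³ × (910/999.8) = 1320 km³ of water.
Thurard: 2.86×10^4 Gt = 2.860×10^16 kg; dividing by ρ_w = 999.8 kg m⁻³ gives 2.861×10^13 m³ of water.
Vorell: 13.0 km³ × (910/999.8) = 11.83 km³ of water.
Total added water ≈ 2.994×10^13 m³ over 3.53×10^14 m² → Δh = 0.0849 m = 8.49 cm.

≈ 8.49 cm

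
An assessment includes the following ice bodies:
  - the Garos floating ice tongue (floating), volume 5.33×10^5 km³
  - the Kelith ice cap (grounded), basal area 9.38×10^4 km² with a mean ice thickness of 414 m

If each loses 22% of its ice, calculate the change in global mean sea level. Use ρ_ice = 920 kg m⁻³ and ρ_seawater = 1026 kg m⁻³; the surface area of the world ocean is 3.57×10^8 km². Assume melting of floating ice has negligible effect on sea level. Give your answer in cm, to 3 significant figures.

The Garos floating ice tongue is floating and already displaces its own weight of water, so its melt adds essentially nothing to sea level.
Kelith: ice volume = 9.38×10^4 km² × 414 m = 3.883×10^4 km³; 0.22 × 3.883×10^4 × (920/1026) = 7661 km³ of water.
Total added water ≈ 7.661×10^12 m³ over 3.57×10^14 m² → Δh = 0.0215 m = 2.15 cm.

≈ 2.15 cm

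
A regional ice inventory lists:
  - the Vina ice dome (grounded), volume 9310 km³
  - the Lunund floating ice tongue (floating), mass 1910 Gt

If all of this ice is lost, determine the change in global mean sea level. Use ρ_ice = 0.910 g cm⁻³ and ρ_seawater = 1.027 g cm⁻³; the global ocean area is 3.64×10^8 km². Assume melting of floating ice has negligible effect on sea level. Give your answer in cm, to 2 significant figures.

Vina: 9310 km³ × (910/1027) = 8249 km³ of water.
The Lunund floating ice tongue is floating and already displaces its own weight of water, so its melt adds essentially nothing to sea level.
Total added water ≈ 8.249×10^12 m³ over 3.64×10^14 m² → Δh = 0.0227 m = 2.3 cm.

≈ 2.3 cm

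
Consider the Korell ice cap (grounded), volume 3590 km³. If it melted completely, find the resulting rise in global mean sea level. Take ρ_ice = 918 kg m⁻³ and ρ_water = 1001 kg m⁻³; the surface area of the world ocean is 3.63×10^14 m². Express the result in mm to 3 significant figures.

≈ 9.07 mm

Korell: 3590 km³ × (918/1001) = 3292 km³ of water.
Spread over 3.63×10^14 m² of ocean, Δh = 3.292×10^12 / 3.63×10^14 = 9.07×10^-3 m = 9.07 mm.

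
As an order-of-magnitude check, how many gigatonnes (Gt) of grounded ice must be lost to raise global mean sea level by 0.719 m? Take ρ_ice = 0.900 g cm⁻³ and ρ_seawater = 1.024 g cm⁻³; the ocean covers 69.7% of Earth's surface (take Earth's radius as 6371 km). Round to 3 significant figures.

Required water volume = Δh × A = 0.719 m × 3.56×10^14 m² = 2.556×10^14 m³.
ρ_w = 1.024 g cm⁻³ = 1024 kg m⁻³, so the mass of water = 2.556×10^14 m³ × 1024 kg m⁻³ = 2.618×10^17 kg = 2.62×10^5 Gt (and the same mass of ice, by conservation).

≈ 2.62×10^5 Gt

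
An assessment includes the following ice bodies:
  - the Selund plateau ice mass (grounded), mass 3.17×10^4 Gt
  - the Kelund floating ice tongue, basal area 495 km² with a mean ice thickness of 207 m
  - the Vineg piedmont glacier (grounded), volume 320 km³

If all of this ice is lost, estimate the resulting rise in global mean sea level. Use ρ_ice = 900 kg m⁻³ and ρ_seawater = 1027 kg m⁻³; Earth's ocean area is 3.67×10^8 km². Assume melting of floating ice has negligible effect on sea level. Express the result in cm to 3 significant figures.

≈ 8.49 cm

Selund: 3.17×10^4 Gt = 3.170×10^16 kg; dividing by ρ_w = 1027 kg m⁻³ gives 3.087×10^13 m³ of water.
The Kelund floating ice tongue is floating and already displaces its own weight of water, so its melt adds essentially nothing to sea level.
Vineg: 320 km³ × (900/1027) = 280.4 km³ of water.
Total added water ≈ 3.115×10^13 m³ over 3.67×10^14 m² → Δh = 0.0849 m = 8.49 cm.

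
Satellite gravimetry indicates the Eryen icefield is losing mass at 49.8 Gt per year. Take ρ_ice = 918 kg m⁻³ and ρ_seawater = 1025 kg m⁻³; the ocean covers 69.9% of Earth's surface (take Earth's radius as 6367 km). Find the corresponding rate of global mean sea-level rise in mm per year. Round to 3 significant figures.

≈ 0.136 mm/yr

ρ_w = 1025 kg m⁻³. Annual water volume added = 49.8 Gt / ρ_w = 4.980×10^13 kg / 1025 kg m⁻³ = 4.859×10^10 m³.
Δh per year = 4.859×10^10 / 3.56×10^14 = 1.36×10^-4 m = 0.136 mm.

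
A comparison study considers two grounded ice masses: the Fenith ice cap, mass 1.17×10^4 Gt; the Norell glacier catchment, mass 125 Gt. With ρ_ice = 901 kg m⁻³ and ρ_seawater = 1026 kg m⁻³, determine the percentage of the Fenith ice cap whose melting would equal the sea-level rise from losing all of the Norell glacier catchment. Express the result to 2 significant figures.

Equal sea-level rise means equal mass of meltwater, i.e. equal mass of ice lost.
Ice mass of Norell: 1.250×10^14 kg; ice mass of Fenith: 1.170×10^16 kg.
Fraction required = 1.250×10^14 / 1.170×10^16 = 0.0107 → 1.1 %.

≈ 1.1 %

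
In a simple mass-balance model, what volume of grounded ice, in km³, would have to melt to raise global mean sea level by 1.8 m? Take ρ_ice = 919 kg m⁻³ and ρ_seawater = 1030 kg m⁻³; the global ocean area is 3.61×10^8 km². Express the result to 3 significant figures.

≈ 7.28×10^5 km³

Required water volume = Δh × A = 1.8 m × 3.61×10^14 m² = 6.498×10^14 m³ = 6.498×10^5 km³.
Ice volume = water volume × ρ_w/ρ_ice = 6.498×10^5 × 1030/919 = 7.28×10^5 km³.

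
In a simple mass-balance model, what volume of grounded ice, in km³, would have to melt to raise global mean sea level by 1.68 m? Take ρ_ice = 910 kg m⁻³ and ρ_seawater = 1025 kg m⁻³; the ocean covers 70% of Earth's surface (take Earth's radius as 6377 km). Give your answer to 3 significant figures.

≈ 6.77×10^5 km³

Required water volume = Δh × A = 1.68 m × 3.58×10^14 m² = 6.010×10^14 m³ = 6.010×10^5 km³.
Ice volume = water volume × ρ_w/ρ_ice = 6.010×10^5 × 1025/910 = 6.77×10^5 km³.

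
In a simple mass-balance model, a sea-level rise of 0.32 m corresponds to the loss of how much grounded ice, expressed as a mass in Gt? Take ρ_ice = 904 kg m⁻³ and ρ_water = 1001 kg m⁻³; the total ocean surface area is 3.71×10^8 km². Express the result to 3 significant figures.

≈ 1.19×10^5 Gt

Required water volume = Δh × A = 0.32 m × 3.71×10^14 m² = 1.187×10^14 m³.
ρ_w = 1001 kg m⁻³, so the mass of water = 1.187×10^14 m³ × 1001 kg m⁻³ = 1.188×10^17 kg = 1.19×10^5 Gt (and the same mass of ice, by conservation).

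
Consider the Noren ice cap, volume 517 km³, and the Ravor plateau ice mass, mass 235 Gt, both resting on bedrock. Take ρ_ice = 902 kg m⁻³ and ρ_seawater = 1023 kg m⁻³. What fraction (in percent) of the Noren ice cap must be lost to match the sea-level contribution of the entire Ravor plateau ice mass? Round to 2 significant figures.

≈ 50 %

Equal sea-level rise means equal mass of meltwater, i.e. equal mass of ice lost.
Ice mass of Ravor: 2.350×10^14 kg; ice mass of Noren: 4.663×10^14 kg.
Fraction required = 2.350×10^14 / 4.663×10^14 = 0.504 → 50 %.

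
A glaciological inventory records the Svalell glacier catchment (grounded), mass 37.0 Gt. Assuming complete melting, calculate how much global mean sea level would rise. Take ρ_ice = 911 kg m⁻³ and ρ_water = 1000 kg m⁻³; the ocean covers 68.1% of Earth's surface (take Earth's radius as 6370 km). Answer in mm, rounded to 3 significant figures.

≈ 0.107 mm

Svalell: 37.0 Gt = 3.700×10^13 kg; dividing by ρ_w = 1000 kg m⁻³ gives 3.700×10^10 m³ of water.
Spread over 3.47×10^14 m² of ocean, Δh = 3.700×10^10 / 3.47×10^14 = 1.07×10^-4 m = 0.107 mm.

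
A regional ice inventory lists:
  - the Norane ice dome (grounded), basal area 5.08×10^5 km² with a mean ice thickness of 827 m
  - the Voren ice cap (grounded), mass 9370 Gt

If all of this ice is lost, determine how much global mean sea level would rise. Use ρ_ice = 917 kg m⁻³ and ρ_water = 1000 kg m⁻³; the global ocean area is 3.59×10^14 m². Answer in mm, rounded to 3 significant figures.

≈ 1100 mm

Norane: ice volume = 5.08×10^5 km² × 827 m = 4.201×10^5 km³; 4.201×10^5 × (917/1000) = 3.852×10^5 km³ of water.
Voren: 9370 Gt = 9.370×10^15 kg; dividing by ρ_w = 1000 kg m⁻³ gives 9.370×10^12 m³ of water.
Total added water ≈ 3.946×10^14 m³ over 3.59×10^14 m² → Δh = 1.10 m = 1100 mm.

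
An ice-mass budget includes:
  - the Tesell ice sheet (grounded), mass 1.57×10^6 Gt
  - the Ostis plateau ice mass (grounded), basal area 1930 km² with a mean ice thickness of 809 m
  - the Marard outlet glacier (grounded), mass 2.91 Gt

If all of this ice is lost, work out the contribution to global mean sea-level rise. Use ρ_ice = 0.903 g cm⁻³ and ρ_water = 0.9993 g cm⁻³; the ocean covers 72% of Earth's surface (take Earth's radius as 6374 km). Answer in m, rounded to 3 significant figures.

≈ 4.28 m

Tesell: 1.57×10^6 Gt = 1.570×10^18 kg; dividing by ρ_w = 0.9993 g cm⁻³ = 999.3 kg m⁻³ gives 1.571×10^15 m³ of water.
Ostis: ice volume = 1930 km² × 809 m = 1561 km³; 1561 × (903/999.3) = 1411 km³ of water.
Marard: 2.91 Gt = 2.910×10^12 kg; dividing by ρ_w = 999.3 kg m⁻³ gives 2.912×10^9 m³ of water.
Total added water ≈ 1.573×10^15 m³ over 3.68×10^14 m² → Δh = 4.28 m.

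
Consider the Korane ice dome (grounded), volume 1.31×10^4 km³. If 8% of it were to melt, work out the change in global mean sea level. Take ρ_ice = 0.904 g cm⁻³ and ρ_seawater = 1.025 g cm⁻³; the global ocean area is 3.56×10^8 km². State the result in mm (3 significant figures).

Korane: 0.08 × 1.31×10^4 km³ × (904/1025) = 924.3 km³ of water.
Spread over 3.56×10^14 m² of ocean, Δh = 9.243×10^11 / 3.56×10^14 = 2.60×10^-3 m = 2.60 mm.

≈ 2.60 mm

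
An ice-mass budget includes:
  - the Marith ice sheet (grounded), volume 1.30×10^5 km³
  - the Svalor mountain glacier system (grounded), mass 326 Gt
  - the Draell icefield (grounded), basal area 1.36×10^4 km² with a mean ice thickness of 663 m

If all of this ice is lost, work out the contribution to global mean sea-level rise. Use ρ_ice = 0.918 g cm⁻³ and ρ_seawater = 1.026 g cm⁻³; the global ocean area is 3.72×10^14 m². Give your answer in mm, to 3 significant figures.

Marith: 1.30×10^5 km³ × (918/1026) = 1.163×10^5 km³ of water.
Svalor: 326 Gt = 3.260×10^14 kg; dividing by ρ_w = 1.026 g cm⁻³ = 1026 kg m⁻³ gives 3.177×10^11 m³ of water.
Draell: ice volume = 1.36×10^4 km² × 663 m = 9017 km³; 9017 × (918/1026) = 8068 km³ of water.
Total added water ≈ 1.247×10^14 m³ over 3.72×10^14 m² → Δh = 0.335 m = 335 mm.

≈ 335 mm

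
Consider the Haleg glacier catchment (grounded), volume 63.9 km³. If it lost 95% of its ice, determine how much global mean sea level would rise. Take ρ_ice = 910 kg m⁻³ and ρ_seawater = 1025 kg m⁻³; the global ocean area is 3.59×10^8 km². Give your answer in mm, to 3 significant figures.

≈ 0.150 mm

Haleg: 0.95 × 63.9 km³ × (910/1025) = 53.89 km³ of water.
Spread over 3.59×10^14 m² of ocean, Δh = 5.389×10^10 / 3.59×10^14 = 1.50×10^-4 m = 0.150 mm.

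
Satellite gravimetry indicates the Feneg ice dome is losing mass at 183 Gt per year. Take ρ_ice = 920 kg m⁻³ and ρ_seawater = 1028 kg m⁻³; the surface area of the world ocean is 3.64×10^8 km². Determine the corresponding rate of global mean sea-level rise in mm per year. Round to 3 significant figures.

ρ_w = 1028 kg m⁻³. Annual water volume added = 183 Gt / ρ_w = 1.830×10^14 kg / 1028 kg m⁻³ = 1.780×10^11 m³.
Δh per year = 1.780×10^11 / 3.64×10^14 = 4.89×10^-4 m = 0.489 mm.

≈ 0.489 mm/yr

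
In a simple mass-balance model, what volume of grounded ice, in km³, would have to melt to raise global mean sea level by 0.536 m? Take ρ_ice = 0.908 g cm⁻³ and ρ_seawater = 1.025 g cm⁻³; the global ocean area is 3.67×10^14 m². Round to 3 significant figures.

≈ 2.22×10^5 km³

Required water volume = Δh × A = 0.536 m × 3.67×10^14 m² = 1.967×10^14 m³ = 1.967×10^5 km³.
Ice volume = water volume × ρ_w/ρ_ice = 1.967×10^5 × 1025/908 = 2.22×10^5 km³.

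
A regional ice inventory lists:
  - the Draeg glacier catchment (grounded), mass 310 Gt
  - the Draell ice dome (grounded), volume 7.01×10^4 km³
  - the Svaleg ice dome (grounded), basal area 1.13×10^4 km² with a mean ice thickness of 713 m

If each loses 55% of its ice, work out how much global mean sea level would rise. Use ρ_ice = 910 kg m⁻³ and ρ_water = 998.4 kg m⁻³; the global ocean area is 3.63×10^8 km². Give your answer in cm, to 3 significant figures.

≈ 10.8 cm

Draeg: 0.55 × 310 Gt = 1.705×10^14 kg; dividing by ρ_w = 998.4 kg m⁻³ gives 1.708×10^11 m³ of water.
Draell: 0.55 × 7.01×10^4 km³ × (910/998.4) = 3.514×10^4 km³ of water.
Svaleg: ice volume = 1.13×10^4 km² × 713 m = 8057 km³; 0.55 × 8057 × (910/998.4) = 4039 km³ of water.
Total added water ≈ 3.935×10^13 m³ over 3.63×10^14 m² → Δh = 0.108 m = 10.8 cm.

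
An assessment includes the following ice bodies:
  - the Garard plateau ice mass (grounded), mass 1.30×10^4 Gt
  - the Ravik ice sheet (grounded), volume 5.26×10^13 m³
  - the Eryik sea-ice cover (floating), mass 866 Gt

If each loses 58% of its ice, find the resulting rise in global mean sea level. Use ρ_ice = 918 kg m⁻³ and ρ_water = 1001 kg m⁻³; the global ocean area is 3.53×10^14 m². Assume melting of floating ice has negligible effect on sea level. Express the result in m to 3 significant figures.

Garard: 0.58 × 1.30×10^4 Gt = 7.540×10^15 kg; dividing by ρ_w = 1001 kg m⁻³ gives 7.532×10^12 m³ of water.
Ravik: 0.58 × 5.26×10^13 m³ × (918/1001) = 2.798×10^13 m³ of water.
The Eryik sea-ice cover is floating and already displaces its own weight of water, so its melt adds essentially nothing to sea level.
Total added water ≈ 3.551×10^13 m³ over 3.53×10^14 m² → Δh = 0.101 m.

≈ 0.101 m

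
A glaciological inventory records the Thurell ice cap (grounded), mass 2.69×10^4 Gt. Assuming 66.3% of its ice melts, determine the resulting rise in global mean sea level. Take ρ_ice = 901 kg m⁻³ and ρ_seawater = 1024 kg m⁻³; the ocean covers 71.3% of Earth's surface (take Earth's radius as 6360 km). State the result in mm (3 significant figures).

≈ 48.1 mm

Thurell: 0.663 × 2.69×10^4 Gt = 1.783×10^16 kg; dividing by ρ_w = 1024 kg m⁻³ gives 1.742×10^13 m³ of water.
Spread over 3.62×10^14 m² of ocean, Δh = 1.742×10^13 / 3.62×10^14 = 0.0481 m = 48.1 mm.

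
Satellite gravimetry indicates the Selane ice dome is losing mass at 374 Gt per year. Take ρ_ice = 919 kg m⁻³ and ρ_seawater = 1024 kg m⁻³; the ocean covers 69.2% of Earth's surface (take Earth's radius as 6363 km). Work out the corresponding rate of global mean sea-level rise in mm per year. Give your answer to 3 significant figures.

≈ 1.04 mm/yr

ρ_w = 1024 kg m⁻³. Annual water volume added = 374 Gt / ρ_w = 3.740×10^14 kg / 1024 kg m⁻³ = 3.652×10^11 m³.
Δh per year = 3.652×10^11 / 3.52×10^14 = 1.04×10^-3 m = 1.04 mm.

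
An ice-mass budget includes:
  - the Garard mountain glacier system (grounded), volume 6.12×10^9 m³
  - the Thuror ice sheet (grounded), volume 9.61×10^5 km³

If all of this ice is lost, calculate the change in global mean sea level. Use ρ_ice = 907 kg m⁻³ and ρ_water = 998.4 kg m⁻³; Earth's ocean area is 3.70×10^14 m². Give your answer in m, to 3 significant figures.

≈ 2.36 m

Garard: 6.12×10^9 m³ × (907/998.4) = 5.560×10^9 m³ of water.
Thuror: 9.61×10^5 km³ × (907/998.4) = 8.730×10^5 km³ of water.
Total added water ≈ 8.730×10^14 m³ over 3.70×10^14 m² → Δh = 2.36 m.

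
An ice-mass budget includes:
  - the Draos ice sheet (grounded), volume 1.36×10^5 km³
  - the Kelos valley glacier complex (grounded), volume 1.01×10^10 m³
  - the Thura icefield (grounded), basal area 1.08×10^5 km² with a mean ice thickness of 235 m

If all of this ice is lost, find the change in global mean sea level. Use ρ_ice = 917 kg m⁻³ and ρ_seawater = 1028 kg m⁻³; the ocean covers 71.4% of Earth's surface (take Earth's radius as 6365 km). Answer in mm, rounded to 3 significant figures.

Draos: 1.36×10^5 km³ × (917/1028) = 1.213×10^5 km³ of water.
Kelos: 1.01×10^10 m³ × (917/1028) = 9.009×10^9 m³ of water.
Thura: ice volume = 1.08×10^5 km² × 235 m = 2.538×10^4 km³; 2.538×10^4 × (917/1028) = 2.264×10^4 km³ of water.
Total added water ≈ 1.440×10^14 m³ over 3.64×10^14 m² → Δh = 0.396 m = 396 mm.

≈ 396 mm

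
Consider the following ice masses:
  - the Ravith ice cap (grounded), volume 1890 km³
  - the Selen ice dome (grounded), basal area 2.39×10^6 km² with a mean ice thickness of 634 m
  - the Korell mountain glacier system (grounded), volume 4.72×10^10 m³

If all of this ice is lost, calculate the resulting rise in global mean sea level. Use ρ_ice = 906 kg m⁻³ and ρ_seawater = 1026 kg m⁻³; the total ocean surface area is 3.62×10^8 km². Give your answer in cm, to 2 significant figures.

Ravith: 1890 km³ × (906/1026) = 1669 km³ of water.
Selen: ice volume = 2.39×10^6 km² × 634 m = 1.515×10^6 km³; 1.515×10^6 × (906/1026) = 1.338×10^6 km³ of water.
Korell: 4.72×10^10 m³ × (906/1026) = 4.168×10^10 m³ of water.
Total added water ≈ 1.340×10^15 m³ over 3.62×10^14 m² → Δh = 3.70 m = 370 cm.

≈ 370 cm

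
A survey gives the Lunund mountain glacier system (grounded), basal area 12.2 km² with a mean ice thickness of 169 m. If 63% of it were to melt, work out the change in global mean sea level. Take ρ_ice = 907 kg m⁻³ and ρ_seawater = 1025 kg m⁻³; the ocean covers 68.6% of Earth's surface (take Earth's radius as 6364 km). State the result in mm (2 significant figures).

≈ 3.3×10^-3 mm

Lunund: ice volume = 12.2 km² × 169 m = 2.062 km³; 0.63 × 2.062 × (907/1025) = 1.149 km³ of water.
Spread over 3.49×10^14 m² of ocean, Δh = 1.149×10^9 / 3.49×10^14 = 3.29×10^-6 m = 3.3×10^-3 mm.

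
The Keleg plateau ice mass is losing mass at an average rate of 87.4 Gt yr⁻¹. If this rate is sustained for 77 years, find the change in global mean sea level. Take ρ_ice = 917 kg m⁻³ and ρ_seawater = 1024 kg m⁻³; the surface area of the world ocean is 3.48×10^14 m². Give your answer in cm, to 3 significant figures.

≈ 1.89 cm

Total mass lost = 87.4 Gt/yr × 77 yr = 6730 Gt = 6.730×10^15 kg.
ρ_w = 1024 kg m⁻³, so water volume = 6.730×10^15 / 1024 = 6.572×10^12 m³.
Δh = 6.572×10^12 / 3.48×10^14 = 0.0189 m = 1.89 cm.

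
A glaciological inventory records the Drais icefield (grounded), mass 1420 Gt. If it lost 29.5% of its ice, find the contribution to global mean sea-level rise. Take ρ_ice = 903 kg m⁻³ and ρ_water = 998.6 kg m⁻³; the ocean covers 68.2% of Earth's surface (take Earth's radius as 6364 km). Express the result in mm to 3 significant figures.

Drais: 0.295 × 1420 Gt = 4.189×10^14 kg; dividing by ρ_w = 998.6 kg m⁻³ gives 4.195×10^11 m³ of water.
Spread over 3.47×10^14 m² of ocean, Δh = 4.195×10^11 / 3.47×10^14 = 1.21×10^-3 m = 1.21 mm.

≈ 1.21 mm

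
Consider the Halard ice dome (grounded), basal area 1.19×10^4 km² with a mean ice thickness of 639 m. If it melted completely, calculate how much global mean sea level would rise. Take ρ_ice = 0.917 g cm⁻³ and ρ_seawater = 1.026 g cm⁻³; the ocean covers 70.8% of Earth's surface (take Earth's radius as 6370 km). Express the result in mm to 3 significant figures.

Halard: ice volume = 1.19×10^4 km² × 639 m = 7604 km³; 7604 × (917/1026) = 6796 km³ of water.
Spread over 3.61×10^14 m² of ocean, Δh = 6.796×10^12 / 3.61×10^14 = 0.0188 m = 18.8 mm.

≈ 18.8 mm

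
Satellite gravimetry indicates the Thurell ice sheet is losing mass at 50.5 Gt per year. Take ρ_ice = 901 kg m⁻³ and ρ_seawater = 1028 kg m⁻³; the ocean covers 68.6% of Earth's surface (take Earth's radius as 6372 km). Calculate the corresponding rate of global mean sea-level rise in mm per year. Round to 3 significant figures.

ρ_w = 1028 kg m⁻³. Annual water volume added = 50.5 Gt / ρ_w = 5.050×10^13 kg / 1028 kg m⁻³ = 4.912×10^10 m³.
Δh per year = 4.912×10^10 / 3.50×10^14 = 1.40×10^-4 m = 0.140 mm.

≈ 0.140 mm/yr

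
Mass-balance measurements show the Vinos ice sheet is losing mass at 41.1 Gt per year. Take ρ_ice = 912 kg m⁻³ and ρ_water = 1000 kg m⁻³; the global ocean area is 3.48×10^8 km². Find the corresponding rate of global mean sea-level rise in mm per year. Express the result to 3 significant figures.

≈ 0.118 mm/yr

ρ_w = 1000 kg m⁻³. Annual water volume added = 41.1 Gt / ρ_w = 4.110×10^13 kg / 1000 kg m⁻³ = 4.110×10^10 m³.
Δh per year = 4.110×10^10 / 3.48×10^14 = 1.18×10^-4 m = 0.118 mm.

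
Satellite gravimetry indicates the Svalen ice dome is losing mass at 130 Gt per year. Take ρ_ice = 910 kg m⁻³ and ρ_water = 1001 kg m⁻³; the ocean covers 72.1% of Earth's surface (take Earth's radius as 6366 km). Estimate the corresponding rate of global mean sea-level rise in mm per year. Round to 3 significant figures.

ρ_w = 1001 kg m⁻³. Annual water volume added = 130 Gt / ρ_w = 1.300×10^14 kg / 1001 kg m⁻³ = 1.299×10^11 m³.
Δh per year = 1.299×10^11 / 3.67×10^14 = 3.54×10^-4 m = 0.354 mm.

≈ 0.354 mm/yr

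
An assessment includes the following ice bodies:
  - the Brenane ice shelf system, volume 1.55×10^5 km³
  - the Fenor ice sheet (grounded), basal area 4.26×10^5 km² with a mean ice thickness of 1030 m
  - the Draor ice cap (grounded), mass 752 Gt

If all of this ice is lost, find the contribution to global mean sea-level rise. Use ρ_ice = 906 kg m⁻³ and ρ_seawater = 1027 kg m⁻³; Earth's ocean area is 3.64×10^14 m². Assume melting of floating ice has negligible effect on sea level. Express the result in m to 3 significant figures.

≈ 1.07 m

The Brenane ice shelf system is floating and already displaces its own weight of water, so its melt adds essentially nothing to sea level.
Fenor: ice volume = 4.26×10^5 km² × 1030 m = 4.388×10^5 km³; 4.388×10^5 × (906/1027) = 3.871×10^5 km³ of water.
Draor: 752 Gt = 7.520×10^14 kg; dividing by ρ_w = 1027 kg m⁻³ gives 7.322×10^11 m³ of water.
Total added water ≈ 3.878×10^14 m³ over 3.64×10^14 m² → Δh = 1.07 m.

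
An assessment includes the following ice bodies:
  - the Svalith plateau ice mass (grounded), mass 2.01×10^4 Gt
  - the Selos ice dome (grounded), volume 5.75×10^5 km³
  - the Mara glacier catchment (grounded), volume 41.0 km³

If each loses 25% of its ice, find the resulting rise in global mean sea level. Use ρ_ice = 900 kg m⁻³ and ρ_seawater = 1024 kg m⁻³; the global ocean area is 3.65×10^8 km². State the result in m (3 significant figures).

Svalith: 0.25 × 2.01×10^4 Gt = 5.025×10^15 kg; dividing by ρ_w = 1024 kg m⁻³ gives 4.907×10^12 m³ of water.
Selos: 0.25 × 5.75×10^5 km³ × (900/1024) = 1.263×10^5 km³ of water.
Mara: 0.25 × 41.0 km³ × (900/1024) = 9.009 km³ of water.
Total added water ≈ 1.313×10^14 m³ over 3.65×10^14 m² → Δh = 0.360 m.

≈ 0.360 m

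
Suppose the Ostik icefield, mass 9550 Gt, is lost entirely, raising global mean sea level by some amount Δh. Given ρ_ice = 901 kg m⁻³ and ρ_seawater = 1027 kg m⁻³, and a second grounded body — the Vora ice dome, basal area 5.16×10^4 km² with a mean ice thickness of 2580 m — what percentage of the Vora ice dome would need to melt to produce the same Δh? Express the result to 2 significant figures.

≈ 8.0 %

Equal sea-level rise means equal mass of meltwater, i.e. equal mass of ice lost.
Ice mass of Ostik: 9.550×10^15 kg; ice mass of Vora: 1.199×10^17 kg.
Fraction required = 9.550×10^15 / 1.199×10^17 = 0.0796 → 8.0 %.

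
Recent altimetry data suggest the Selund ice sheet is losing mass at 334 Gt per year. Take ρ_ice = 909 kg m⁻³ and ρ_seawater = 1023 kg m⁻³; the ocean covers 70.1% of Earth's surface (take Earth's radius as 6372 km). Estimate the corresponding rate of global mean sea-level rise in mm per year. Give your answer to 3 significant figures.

≈ 0.913 mm/yr

ρ_w = 1023 kg m⁻³. Annual water volume added = 334 Gt / ρ_w = 3.340×10^14 kg / 1023 kg m⁻³ = 3.265×10^11 m³.
Δh per year = 3.265×10^11 / 3.58×10^14 = 9.13×10^-4 m = 0.913 mm.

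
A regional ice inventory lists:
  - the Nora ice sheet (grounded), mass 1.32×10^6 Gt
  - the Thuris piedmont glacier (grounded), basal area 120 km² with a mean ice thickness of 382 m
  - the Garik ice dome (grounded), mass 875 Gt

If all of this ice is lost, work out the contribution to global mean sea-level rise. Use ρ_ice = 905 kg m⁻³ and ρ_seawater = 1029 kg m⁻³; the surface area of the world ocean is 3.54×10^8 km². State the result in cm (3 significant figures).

≈ 363 cm

Nora: 1.32×10^6 Gt = 1.320×10^18 kg; dividing by ρ_w = 1029 kg m⁻³ gives 1.283×10^15 m³ of water.
Thuris: ice volume = 120 km² × 382 m = 45.84 km³; 45.84 × (905/1029) = 40.32 km³ of water.
Garik: 875 Gt = 8.750×10^14 kg; dividing by ρ_w = 1029 kg m⁻³ gives 8.503×10^11 m³ of water.
Total added water ≈ 1.284×10^15 m³ over 3.54×10^14 m² → Δh = 3.63 m = 363 cm.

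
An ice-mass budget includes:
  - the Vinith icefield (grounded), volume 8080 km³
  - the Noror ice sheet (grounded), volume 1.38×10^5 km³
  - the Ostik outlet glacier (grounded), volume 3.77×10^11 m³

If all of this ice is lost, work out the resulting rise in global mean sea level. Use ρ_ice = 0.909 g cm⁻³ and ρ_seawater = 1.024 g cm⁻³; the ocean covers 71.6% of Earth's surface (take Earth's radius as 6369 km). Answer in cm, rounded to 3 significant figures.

Vinith: 8080 km³ × (909/1024) = 7173 km³ of water.
Noror: 1.38×10^5 km³ × (909/1024) = 1.225×10^5 km³ of water.
Ostik: 3.77×10^11 m³ × (909/1024) = 3.347×10^11 m³ of water.
Total added water ≈ 1.300×10^14 m³ over 3.65×10^14 m² → Δh = 0.356 m = 35.6 cm.

≈ 35.6 cm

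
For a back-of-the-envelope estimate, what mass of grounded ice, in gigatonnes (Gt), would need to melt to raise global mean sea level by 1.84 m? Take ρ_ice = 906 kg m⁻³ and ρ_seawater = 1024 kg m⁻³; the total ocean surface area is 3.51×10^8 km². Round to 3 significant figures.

Required water volume = Δh × A = 1.84 m × 3.51×10^14 m² = 6.458×10^14 m³.
ρ_w = 1024 kg m⁻³, so the mass of water = 6.458×10^14 m³ × 1024 kg m⁻³ = 6.613×10^17 kg = 6.61×10^5 Gt (and the same mass of ice, by conservation).

≈ 6.61×10^5 Gt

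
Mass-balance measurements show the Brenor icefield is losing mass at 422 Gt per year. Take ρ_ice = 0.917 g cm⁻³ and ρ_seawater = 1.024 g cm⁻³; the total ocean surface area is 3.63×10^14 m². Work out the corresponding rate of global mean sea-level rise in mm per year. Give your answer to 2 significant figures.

ρ_w = 1.024 g cm⁻³ = 1024 kg m⁻³. Annual water volume added = 422 Gt / ρ_w = 4.220×10^14 kg / 1024 kg m⁻³ = 4.121×10^11 m³.
Δh per year = 4.121×10^11 / 3.63×10^14 = 1.14×10^-3 m = 1.1 mm.

≈ 1.1 mm/yr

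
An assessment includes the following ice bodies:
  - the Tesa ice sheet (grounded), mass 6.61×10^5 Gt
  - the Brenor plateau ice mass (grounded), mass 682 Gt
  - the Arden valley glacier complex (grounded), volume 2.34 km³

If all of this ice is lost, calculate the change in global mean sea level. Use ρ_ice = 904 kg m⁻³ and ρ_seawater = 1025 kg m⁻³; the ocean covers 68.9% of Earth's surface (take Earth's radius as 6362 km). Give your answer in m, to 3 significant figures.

≈ 1.84 m

Tesa: 6.61×10^5 Gt = 6.610×10^17 kg; dividing by ρ_w = 1025 kg m⁻³ gives 6.449×10^14 m³ of water.
Brenor: 682 Gt = 6.820×10^14 kg; dividing by ρ_w = 1025 kg m⁻³ gives 6.654×10^11 m³ of water.
Arden: 2.34 km³ × (904/1025) = 2.064 km³ of water.
Total added water ≈ 6.455×10^14 m³ over 3.50×10^14 m² → Δh = 1.84 m.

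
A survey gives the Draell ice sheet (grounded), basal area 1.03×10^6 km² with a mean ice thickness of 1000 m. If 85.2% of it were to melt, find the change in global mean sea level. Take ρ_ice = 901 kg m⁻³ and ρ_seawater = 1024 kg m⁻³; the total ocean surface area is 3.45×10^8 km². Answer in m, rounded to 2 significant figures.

≈ 2.2 m

Draell: ice volume = 1.03×10^6 km² × 1000 m = 1.030×10^6 km³; 0.852 × 1.030×10^6 × (901/1024) = 7.721×10^5 km³ of water.
Spread over 3.45×10^14 m² of ocean, Δh = 7.721×10^14 / 3.45×10^14 = 2.24 m.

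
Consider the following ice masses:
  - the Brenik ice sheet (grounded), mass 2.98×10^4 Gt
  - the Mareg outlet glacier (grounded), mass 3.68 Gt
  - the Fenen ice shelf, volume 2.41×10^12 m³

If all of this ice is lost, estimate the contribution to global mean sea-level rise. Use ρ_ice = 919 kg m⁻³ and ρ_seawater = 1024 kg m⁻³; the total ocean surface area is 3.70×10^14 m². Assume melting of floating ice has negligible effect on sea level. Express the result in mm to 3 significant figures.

Brenik: 2.98×10^4 Gt = 2.980×10^16 kg; dividing by ρ_w = 1024 kg m⁻³ gives 2.910×10^13 m³ of water.
Mareg: 3.68 Gt = 3.680×10^12 kg; dividing by ρ_w = 1024 kg m⁻³ gives 3.594×10^9 m³ of water.
The Fenen ice shelf is floating and already displaces its own weight of water, so its melt adds essentially nothing to sea level.
Total added water ≈ 2.911×10^13 m³ over 3.70×10^14 m² → Δh = 0.0787 m = 78.7 mm.

≈ 78.7 mm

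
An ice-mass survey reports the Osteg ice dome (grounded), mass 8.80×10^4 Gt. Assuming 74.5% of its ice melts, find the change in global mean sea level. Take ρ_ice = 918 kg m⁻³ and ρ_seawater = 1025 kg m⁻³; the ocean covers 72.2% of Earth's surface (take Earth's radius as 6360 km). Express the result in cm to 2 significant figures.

≈ 17 cm

Osteg: 0.745 × 8.80×10^4 Gt = 6.556×10^16 kg; dividing by ρ_w = 1025 kg m⁻³ gives 6.396×10^13 m³ of water.
Spread over 3.67×10^14 m² of ocean, Δh = 6.396×10^13 / 3.67×10^14 = 0.174 m = 17 cm.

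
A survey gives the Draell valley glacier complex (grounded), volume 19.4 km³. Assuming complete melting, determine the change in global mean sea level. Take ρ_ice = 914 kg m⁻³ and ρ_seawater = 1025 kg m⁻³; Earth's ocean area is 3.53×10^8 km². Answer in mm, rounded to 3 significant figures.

≈ 0.0490 mm

Draell: 19.4 km³ × (914/1025) = 17.30 km³ of water.
Spread over 3.53×10^14 m² of ocean, Δh = 1.730×10^10 / 3.53×10^14 = 4.90×10^-5 m = 0.0490 mm.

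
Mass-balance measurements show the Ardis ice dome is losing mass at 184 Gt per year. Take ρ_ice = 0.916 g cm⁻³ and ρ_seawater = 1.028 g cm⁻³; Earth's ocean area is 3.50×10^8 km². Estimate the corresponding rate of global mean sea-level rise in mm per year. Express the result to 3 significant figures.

ρ_w = 1.028 g cm⁻³ = 1028 kg m⁻³. Annual water volume added = 184 Gt / ρ_w = 1.840×10^14 kg / 1028 kg m⁻³ = 1.790×10^11 m³.
Δh per year = 1.790×10^11 / 3.50×10^14 = 5.11×10^-4 m = 0.511 mm.

≈ 0.511 mm/yr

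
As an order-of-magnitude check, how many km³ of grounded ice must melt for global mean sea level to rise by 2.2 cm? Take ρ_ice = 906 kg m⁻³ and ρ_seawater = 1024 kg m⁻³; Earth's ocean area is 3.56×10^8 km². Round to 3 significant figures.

Required water volume = Δh × A = 0.022 m × 3.56×10^14 m² = 7.832×10^12 m³ = 7832 km³.
Ice volume = water volume × ρ_w/ρ_ice = 7832 × 1024/906 = 8850 km³.

≈ 8850 km³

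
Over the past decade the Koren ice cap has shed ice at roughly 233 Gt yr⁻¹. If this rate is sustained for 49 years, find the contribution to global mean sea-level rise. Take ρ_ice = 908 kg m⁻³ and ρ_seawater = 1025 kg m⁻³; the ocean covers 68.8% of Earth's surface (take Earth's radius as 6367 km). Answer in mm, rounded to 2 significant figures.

Total mass lost = 233 Gt/yr × 49 yr = 1.142×10^4 Gt = 1.142×10^16 kg.
ρ_w = 1025 kg m⁻³, so water volume = 1.142×10^16 / 1025 = 1.114×10^13 m³.
Δh = 1.114×10^13 / 3.50×10^14 = 0.0318 m = 32 mm.

≈ 32 mm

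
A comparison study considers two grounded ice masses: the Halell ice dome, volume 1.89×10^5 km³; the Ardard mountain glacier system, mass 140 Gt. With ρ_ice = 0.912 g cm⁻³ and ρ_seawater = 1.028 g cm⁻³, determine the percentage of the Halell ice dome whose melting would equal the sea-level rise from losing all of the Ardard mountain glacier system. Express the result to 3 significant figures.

Equal sea-level rise means equal mass of meltwater, i.e. equal mass of ice lost.
Ice mass of Ardard: 1.400×10^14 kg; ice mass of Halell: 1.724×10^17 kg.
Fraction required = 1.400×10^14 / 1.724×10^17 = 8.12×10^-4 → 0.0812 %.

≈ 0.0812 %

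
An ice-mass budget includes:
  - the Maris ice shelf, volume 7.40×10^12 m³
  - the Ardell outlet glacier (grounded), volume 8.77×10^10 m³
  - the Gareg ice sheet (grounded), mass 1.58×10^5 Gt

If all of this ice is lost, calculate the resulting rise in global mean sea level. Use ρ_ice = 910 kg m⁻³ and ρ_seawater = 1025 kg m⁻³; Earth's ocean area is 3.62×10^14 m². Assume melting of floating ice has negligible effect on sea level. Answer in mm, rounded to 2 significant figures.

≈ 430 mm

The Maris ice shelf is floating and already displaces its own weight of water, so its melt adds essentially nothing to sea level.
Ardell: 8.77×10^10 m³ × (910/1025) = 7.786×10^10 m³ of water.
Gareg: 1.58×10^5 Gt = 1.580×10^17 kg; dividing by ρ_w = 1025 kg m⁻³ gives 1.541×10^14 m³ of water.
Total added water ≈ 1.542×10^14 m³ over 3.62×10^14 m² → Δh = 0.426 m = 430 mm.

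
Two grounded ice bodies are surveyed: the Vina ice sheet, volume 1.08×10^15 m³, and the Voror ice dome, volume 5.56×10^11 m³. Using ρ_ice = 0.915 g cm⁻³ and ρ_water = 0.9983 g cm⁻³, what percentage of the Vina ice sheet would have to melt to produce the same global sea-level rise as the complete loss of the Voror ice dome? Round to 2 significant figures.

Equal sea-level rise means equal mass of meltwater, i.e. equal mass of ice lost.
Ice mass of Voror: 5.087×10^14 kg; ice mass of Vina: 9.882×10^17 kg.
Fraction required = 5.087×10^14 / 9.882×10^17 = 5.15×10^-4 → 0.051 %.

≈ 0.051 %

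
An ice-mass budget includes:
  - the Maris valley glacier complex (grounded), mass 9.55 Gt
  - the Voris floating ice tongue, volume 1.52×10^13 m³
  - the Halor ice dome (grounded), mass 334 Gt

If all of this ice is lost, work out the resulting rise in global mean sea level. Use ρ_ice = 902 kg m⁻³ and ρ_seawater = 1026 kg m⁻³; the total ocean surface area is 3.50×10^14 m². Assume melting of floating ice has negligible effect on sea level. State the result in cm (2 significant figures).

≈ 0.096 cm

Maris: 9.55 Gt = 9.550×10^12 kg; dividing by ρ_w = 1026 kg m⁻³ gives 9.308×10^9 m³ of water.
The Voris floating ice tongue is floating and already displaces its own weight of water, so its melt adds essentially nothing to sea level.
Halor: 334 Gt = 3.340×10^14 kg; dividing by ρ_w = 1026 kg m⁻³ gives 3.255×10^11 m³ of water.
Total added water ≈ 3.348×10^11 m³ over 3.50×10^14 m² → Δh = 9.57×10^-4 m = 0.096 cm.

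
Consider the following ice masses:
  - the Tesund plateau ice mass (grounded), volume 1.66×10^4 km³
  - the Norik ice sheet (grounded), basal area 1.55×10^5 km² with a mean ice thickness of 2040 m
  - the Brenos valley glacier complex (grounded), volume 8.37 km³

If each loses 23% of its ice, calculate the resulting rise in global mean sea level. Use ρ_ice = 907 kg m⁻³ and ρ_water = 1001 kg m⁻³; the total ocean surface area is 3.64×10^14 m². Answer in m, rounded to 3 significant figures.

≈ 0.191 m

Tesund: 0.23 × 1.66×10^4 km³ × (907/1001) = 3459 km³ of water.
Norik: ice volume = 1.55×10^5 km² × 2040 m = 3.162×10^5 km³; 0.23 × 3.162×10^5 × (907/1001) = 6.590×10^4 km³ of water.
Brenos: 0.23 × 8.37 km³ × (907/1001) = 1.744 km³ of water.
Total added water ≈ 6.936×10^13 m³ over 3.64×10^14 m² → Δh = 0.191 m.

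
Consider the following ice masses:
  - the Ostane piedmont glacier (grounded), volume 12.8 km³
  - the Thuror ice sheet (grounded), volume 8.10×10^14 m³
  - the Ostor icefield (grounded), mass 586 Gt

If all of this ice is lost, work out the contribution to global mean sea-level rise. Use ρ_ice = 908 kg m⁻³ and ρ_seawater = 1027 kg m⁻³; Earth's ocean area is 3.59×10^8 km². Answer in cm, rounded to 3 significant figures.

Ostane: 12.8 km³ × (908/1027) = 11.32 km³ of water.
Thuror: 8.10×10^14 m³ × (908/1027) = 7.161×10^14 m³ of water.
Ostor: 586 Gt = 5.860×10^14 kg; dividing by ρ_w = 1027 kg m⁻³ gives 5.706×10^11 m³ of water.
Total added water ≈ 7.167×10^14 m³ over 3.59×10^14 m² → Δh = 2.00 m = 200 cm.

≈ 200 cm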